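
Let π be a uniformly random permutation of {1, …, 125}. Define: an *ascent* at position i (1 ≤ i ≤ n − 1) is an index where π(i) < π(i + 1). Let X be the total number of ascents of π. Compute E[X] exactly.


Write X = Σ X_I over i = 1, …, 124, with X_I the indicator of one ascent.
There are 124 indicators.
For each fixed i, the pair (π(i), π(i+1)) is a uniformly random ordered pair of distinct values from {1, …, 125}; by symmetry P[π(i) < π(i+1)] = 1/2.
By linearity: E[X] = 124 · (1/2) = (125 − 1) · (1/2) = 62 ≈ 62.00000.

E[X] = 62 = 62.00000.


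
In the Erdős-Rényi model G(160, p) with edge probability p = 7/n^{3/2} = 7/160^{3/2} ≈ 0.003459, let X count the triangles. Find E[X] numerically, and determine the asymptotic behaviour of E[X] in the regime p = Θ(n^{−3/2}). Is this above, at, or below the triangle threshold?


Number of potential triangles: C(160, 3) = 669920.
Each occurs with probability p³ ≈ (0.003459)³ ≈ 4.137654e-08.
By linearity: E[X] = C(160, 3)·p³ ≈ 669920 · 4.137654e-08 ≈ 0.0277.
Since α = 3/2 > 1, p = c/n^{3/2} = o(1/n) is below the triangle threshold p ~ 1/n. Asymptotically E[X] ~ (c³/6)·n^{3(1−α)} = (7³/6)·n^{-1.5} → 0, so by Markov's inequality G has no triangles w.h.p.

E[X] ≈ 0.0277; in regime p = Θ(1/n^{3/2}) E[X] tends to 0 (below the triangle threshold p ~ 1/n).


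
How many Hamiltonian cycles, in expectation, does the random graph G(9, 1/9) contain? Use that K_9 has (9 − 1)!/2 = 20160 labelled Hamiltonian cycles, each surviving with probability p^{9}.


K_9 has (9 − 1)!/2 = 20160 labelled Hamiltonian cycles.
For each such Hamiltonian cycle H, let X_H = 1 if all 9 edges of H are present in G. Then P[X_H = 1] = p^{9} = (1/9)^{9} = 1/387420489.
By linearity: E[X] = Σ_H E[X_H] = 20160 · p^{9} = 20160 · 1/387420489 = 2240/43046721.
Numerically: E[X] ≈ 5.20365e-05.

E[X] = 20160 · (1/9)^{9} = 2240/43046721 ≈ 5.20365e-05.


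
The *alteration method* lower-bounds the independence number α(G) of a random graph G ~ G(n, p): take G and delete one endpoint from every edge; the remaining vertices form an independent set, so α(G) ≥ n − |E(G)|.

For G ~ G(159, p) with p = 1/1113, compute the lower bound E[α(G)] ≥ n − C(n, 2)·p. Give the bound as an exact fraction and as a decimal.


E[|E(G)|] = C(159, 2)·p = 12561 · (1/1113) = 79/7.
E[α(G)] ≥ n − E[|E(G)|] = 159 − 79/7 = 1034/7.
Numerically: ≈ 147.7143.
(This is only a lower bound; the true E[α(G)] may be larger.)

E[α(G)] ≥ 1034/7 ≈ 147.7143.


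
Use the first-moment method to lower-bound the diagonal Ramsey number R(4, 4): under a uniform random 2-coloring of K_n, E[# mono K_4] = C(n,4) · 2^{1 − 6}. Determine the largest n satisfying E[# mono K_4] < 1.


We need C(n, 4) · 2^{1 − 6} < 1, i.e. C(n, 4) < 2^{6 − 1} = 32.
Check values of n near the boundary:
  n = 4: C(4, 4) = 1; 1 < 32? YES
  n = 5: C(5, 4) = 5; 5 < 32? YES
  n = 6: C(6, 4) = 15; 15 < 32? YES
  n = 7: C(7, 4) = 35; 35 < 32? NO
The largest n with C(n, 4) < 32 is n = 6 (where E[X] = 15/32 ≈ 0.46875). Hence R(4, 4) > 6, i.e. R(4, 4) ≥ 7.

Largest n = 6; hence R(4, 4) > 6.


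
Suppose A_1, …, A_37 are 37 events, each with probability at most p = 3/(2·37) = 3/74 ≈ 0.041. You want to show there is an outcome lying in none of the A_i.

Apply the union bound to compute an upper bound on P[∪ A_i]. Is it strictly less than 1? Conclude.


Union bound: P[∪_{i=1}^{37} A_i] ≤ Σ_i P[A_i] ≤ 37·p = 37·(3/74) = 3/2.
Numerically: 3/2 ≈ 1.500.
Is 3/2 < 1? NO.
Since the bound 3/2 is ≥ 1, the union bound is uninformative here; it does NOT by itself certify existence.

37·p = 3/2 ≈ 1.500; existence NOT certified by the union bound.


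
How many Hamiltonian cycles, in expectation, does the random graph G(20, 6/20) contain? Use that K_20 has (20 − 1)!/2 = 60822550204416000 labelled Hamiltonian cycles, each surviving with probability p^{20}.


K_20 has (20 − 1)!/2 = 60822550204416000 labelled Hamiltonian cycles.
For each such Hamiltonian cycle H, let X_H = 1 if all 20 edges of H are present in G. Then P[X_H = 1] = p^{20} = (3/10)^{20} = 3486784401/100000000000000000000.
Summing the indicators: E[X] = Σ_H E[X_H] = 60822550204416000 · p^{20} = 60822550204416000 · 3486784401/100000000000000000000 = 51776152168407487821/24414062500000.
Numerically: E[X] ≈ 2.12e+06.

E[X] = 60822550204416000 · (3/10)^{20} = 51776152168407487821/24414062500000 ≈ 2.12e+06.


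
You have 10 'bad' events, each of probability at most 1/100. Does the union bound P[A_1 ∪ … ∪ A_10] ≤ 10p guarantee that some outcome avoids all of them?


Union bound: P[∪_{i=1}^{10} A_i] ≤ Σ_i P[A_i] ≤ 10·p = 10·(1/100) = 1/10.
Numerically: 1/10 ≈ 0.100000.
Is 1/10 < 1? YES.
Since P[∪ A_i] ≤ 1/10 < 1, the complement has P[∩ A_i^c] ≥ 1 − 1/10 = 9/10 > 0, so some outcome avoids every A_i.

10·p = 1/10 ≈ 0.100000; existence CERTIFIED by the union bound.


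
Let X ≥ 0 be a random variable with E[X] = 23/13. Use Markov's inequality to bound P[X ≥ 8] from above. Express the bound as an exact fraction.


μ = E[X] = 23/13, a = 8.
Markov: P[X ≥ 8] ≤ μ/a = (23/13)/8 = 23/104.
Numerically: ≈ 0.2212.
(Since a = 8 > μ = 1.7692, the bound 23/104 is < 1 and informative.)

P[X ≥ 8] ≤ 23/104 ≈ 0.2212.


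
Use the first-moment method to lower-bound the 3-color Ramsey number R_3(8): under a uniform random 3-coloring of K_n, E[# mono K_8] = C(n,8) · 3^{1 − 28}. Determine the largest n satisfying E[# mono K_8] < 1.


We need C(n, 8) · 3^{1 − 28} < 1, i.e. C(n, 8) < 3^{28 − 1} = 7625597484987.
Check values of n near the boundary:
  n = 150: C(150, 8) = 5257211409450; 5257211409450 < 7625597484987? YES
  n = 151: C(151, 8) = 5551321138650; 5551321138650 < 7625597484987? YES
  n = 152: C(152, 8) = 5859727868575; 5859727868575 < 7625597484987? YES
  n = 153: C(153, 8) = 6183023199255; 6183023199255 < 7625597484987? YES
  n = 154: C(154, 8) = 6521818990995; 6521818990995 < 7625597484987? YES
  n = 155: C(155, 8) = 6876747915675; 6876747915675 < 7625597484987? YES
  n = 156: C(156, 8) = 7248464019225; 7248464019225 < 7625597484987? YES
  n = 157: C(157, 8) = 7637643295425; 7637643295425 < 7625597484987? NO
The largest n with C(n, 8) < 7625597484987 is n = 156 (where E[X] = 805384891025/847288609443 ≈ 0.950544). Hence R_3(8) > 156, i.e. R_3(8) ≥ 157.

Largest n = 156; hence R_3(8) > 156.


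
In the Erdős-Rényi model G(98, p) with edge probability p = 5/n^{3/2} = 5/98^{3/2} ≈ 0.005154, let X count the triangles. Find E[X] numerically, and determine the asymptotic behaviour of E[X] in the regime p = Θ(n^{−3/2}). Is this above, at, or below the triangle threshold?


Number of potential triangles: C(98, 3) = 152096.
Each occurs with probability p³ ≈ (0.005154)³ ≈ 1.368966e-07.
By linearity: E[X] = C(98, 3)·p³ ≈ 152096 · 1.368966e-07 ≈ 0.0208.
Since α = 3/2 > 1, p = c/n^{3/2} = o(1/n) is below the triangle threshold p ~ 1/n. Asymptotically E[X] ~ (c³/6)·n^{3(1−α)} = (5³/6)·n^{-1.5} → 0, so by Markov's inequality G has no triangles w.h.p.

E[X] ≈ 0.0208; in regime p = Θ(1/n^{3/2}) E[X] tends to 0 (below the triangle threshold p ~ 1/n).


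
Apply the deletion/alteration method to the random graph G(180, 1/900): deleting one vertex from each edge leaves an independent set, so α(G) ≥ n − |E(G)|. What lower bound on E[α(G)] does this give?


E[|E(G)|] = C(180, 2)·p = 16110 · (1/900) = 179/10.
E[α(G)] ≥ n − E[|E(G)|] = 180 − 179/10 = 1621/10.
Numerically: ≈ 162.100.
(This is only a lower bound; the true E[α(G)] may be larger.)

E[α(G)] ≥ 1621/10 ≈ 162.100.


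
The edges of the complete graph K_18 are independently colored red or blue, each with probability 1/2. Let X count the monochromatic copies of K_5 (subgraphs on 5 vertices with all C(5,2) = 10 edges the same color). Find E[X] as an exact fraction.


Let X = Σ_S X_S over the C(18, 5) = 8568 subsets S of size 5, where X_S = 1 if the K_5 on S is monochromatic.
For a fixed S, the K_5 on S has C(5, 2) = 10 edges. P[all 10 edges red] = (1/2)^10, and likewise for blue, so P[monochromatic] = 2·(1/2)^10 = 2^{1 − 10} = 1/512.
Summing: E[X] = C(18, 5) · 2^{1 − 10} = 8568 · 1/512 = 1071/64.
Numerically: E[X] ≈ 16.734375.

E[X] = C(18,5)·2^(1−C(5,2)) = 1071/64 ≈ 16.734375.


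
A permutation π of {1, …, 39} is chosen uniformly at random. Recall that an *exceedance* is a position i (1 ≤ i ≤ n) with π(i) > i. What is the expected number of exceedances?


Write X = Σ_{i=1}^{39} X_i, where X_i = 1_{π(i) > i}.
For each fixed i, π(i) is uniform over {1, …, 39} (marginal of a uniform permutation), so P[π(i) > i] = (n − i)/n. Summing: Σ_{i=1}^{39} (n − i)/n = (0 + 1 + … + 38)/39 = 39(39 − 1)/(2·39) = (39 − 1)/2.
Hence E[X] = Σ_{i=1}^{39} (39 − i)/39 = 19 ≈ 19.0000.

E[X] = 19 = 19.0000.


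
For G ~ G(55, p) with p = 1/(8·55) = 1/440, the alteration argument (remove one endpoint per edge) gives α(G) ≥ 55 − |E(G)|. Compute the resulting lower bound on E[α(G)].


E[|E(G)|] = C(55, 2)·p = 1485 · (1/440) = 27/8.
E[α(G)] ≥ n − E[|E(G)|] = 55 − 27/8 = 413/8.
Numerically: ≈ 51.625.
(This is only a lower bound; the true E[α(G)] may be larger.)

E[α(G)] ≥ 413/8 ≈ 51.625.


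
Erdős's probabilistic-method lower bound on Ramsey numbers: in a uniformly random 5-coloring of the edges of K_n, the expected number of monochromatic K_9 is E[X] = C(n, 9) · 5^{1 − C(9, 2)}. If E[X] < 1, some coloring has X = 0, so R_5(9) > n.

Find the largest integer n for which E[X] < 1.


We need C(n, 9) · 5^{1 − 36} < 1, i.e. C(n, 9) < 5^{36 − 1} = 2910383045673370361328125.
Check values of n near the boundary:
  n = 2169: C(2169, 9) = 2879753360044504243499683; 2879753360044504243499683 < 2910383045673370361328125? YES
  n = 2170: C(2170, 9) = 2891746779868845075610510; 2891746779868845075610510 < 2910383045673370361328125? YES
  n = 2171: C(2171, 9) = 2903784578674959601827205; 2903784578674959601827205 < 2910383045673370361328125? YES
  n = 2172: C(2172, 9) = 2915866900084148060642020; 2915866900084148060642020 < 2910383045673370361328125? NO
  n = 2173: C(2173, 9) = 2927993888115921319674265; 2927993888115921319674265 < 2910383045673370361328125? NO
  n = 2174: C(2174, 9) = 2940165687188920530702934; 2940165687188920530702934 < 2910383045673370361328125? NO
The largest n with C(n, 9) < 2910383045673370361328125 is n = 2171 (where E[X] = 580756915734991920365441/582076609134674072265625 ≈ 0.997733). Hence R_5(9) > 2171, i.e. R_5(9) ≥ 2172.

Largest n = 2171; hence R_5(9) > 2171.


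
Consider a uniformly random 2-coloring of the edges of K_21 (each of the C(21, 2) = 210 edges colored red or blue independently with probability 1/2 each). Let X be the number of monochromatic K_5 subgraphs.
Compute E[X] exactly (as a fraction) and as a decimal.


Let X = Σ_S X_S over the C(21, 5) = 20349 subsets S of size 5, where X_S = 1 if the K_5 on S is monochromatic.
For a fixed S, the K_5 on S has C(5, 2) = 10 edges. P[all 10 edges red] = (1/2)^10, and likewise for blue, so P[monochromatic] = 2·(1/2)^10 = 2^{1 − 10} = 1/512.
Summing: E[X] = C(21, 5) · 2^{1 − 10} = 20349 · 1/512 = 20349/512.
Numerically: E[X] ≈ 39.744141.

E[X] = C(21,5)·2^(1−C(5,2)) = 20349/512 ≈ 39.744141.


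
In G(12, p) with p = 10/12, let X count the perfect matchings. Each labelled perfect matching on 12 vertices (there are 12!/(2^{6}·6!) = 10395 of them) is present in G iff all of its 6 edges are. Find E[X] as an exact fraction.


K_12 has 12!/(2^{6}·6!) = 10395 labelled perfect matchings.
For each such perfect matching H, let X_H = 1 if all 6 edges of H are present in G. Then P[X_H = 1] = p^{6} = (5/6)^{6} = 15625/46656.
Summing the indicators: E[X] = Σ_H E[X_H] = 10395 · p^{6} = 10395 · 15625/46656 = 6015625/1728.
Numerically: E[X] ≈ 3481.3.

E[X] = 10395 · (5/6)^{6} = 6015625/1728 ≈ 3481.3.


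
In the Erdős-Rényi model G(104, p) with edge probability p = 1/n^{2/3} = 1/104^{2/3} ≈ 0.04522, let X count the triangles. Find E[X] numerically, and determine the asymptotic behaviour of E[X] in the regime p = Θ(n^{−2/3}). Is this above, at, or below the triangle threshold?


Number of potential triangles: C(104, 3) = 182104.
Each occurs with probability p³ ≈ (0.04522)³ ≈ 9.245562e-05.
By linearity: E[X] = C(104, 3)·p³ ≈ 182104 · 9.245562e-05 ≈ 16.8365.
Since α = 2/3 < 1, p = c/n^{2/3} ≫ 1/n is above the triangle threshold p ~ 1/n. Asymptotically E[X] ~ (c³/6)·n^{3(1−α)} = (1³/6)·n^{1} → ∞; triangles are abundant w.h.p.

E[X] ≈ 16.8365; in regime p = Θ(1/n^{2/3}) E[X] diverges (above the triangle threshold p ~ 1/n).


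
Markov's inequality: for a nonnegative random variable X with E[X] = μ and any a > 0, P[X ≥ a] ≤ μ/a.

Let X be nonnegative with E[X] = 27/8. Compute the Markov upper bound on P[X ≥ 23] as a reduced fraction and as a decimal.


μ = E[X] = 27/8, a = 23.
Markov: P[X ≥ 23] ≤ μ/a = (27/8)/23 = 27/184.
Numerically: ≈ 0.1467.
(Since a = 23 > μ = 3.3750, the bound 27/184 is < 1 and informative.)

P[X ≥ 23] ≤ 27/184 ≈ 0.1467.


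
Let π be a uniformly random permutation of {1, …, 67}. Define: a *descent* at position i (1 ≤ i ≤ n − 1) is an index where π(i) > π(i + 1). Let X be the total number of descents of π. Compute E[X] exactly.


Write X = Σ X_I over i = 1, …, 66, with X_I the indicator of one descent.
There are 66 indicators.
For each fixed i, the pair (π(i), π(i+1)) is a uniformly random ordered pair of distinct values from {1, …, 67}; by symmetry P[π(i) > π(i+1)] = 1/2.
By linearity: E[X] = 66 · (1/2) = (67 − 1) · (1/2) = 33 ≈ 33.000000.

E[X] = 33 = 33.000000.


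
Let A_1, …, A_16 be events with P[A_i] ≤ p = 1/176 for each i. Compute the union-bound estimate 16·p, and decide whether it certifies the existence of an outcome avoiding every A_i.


Union bound: P[∪_{i=1}^{16} A_i] ≤ Σ_i P[A_i] ≤ 16·p = 16·(1/176) = 1/11.
Numerically: 1/11 ≈ 0.091.
Is 1/11 < 1? YES.
Since P[∪ A_i] ≤ 1/11 < 1, the complement has P[∩ A_i^c] ≥ 1 − 1/11 = 10/11 > 0, so some outcome avoids every A_i.

16·p = 1/11 ≈ 0.091; existence CERTIFIED by the union bound.


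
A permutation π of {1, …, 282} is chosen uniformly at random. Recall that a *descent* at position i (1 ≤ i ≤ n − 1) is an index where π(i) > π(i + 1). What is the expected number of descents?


Write X = Σ X_I over i = 1, …, 281, with X_I the indicator of one descent.
There are 281 indicators.
For each fixed i, the pair (π(i), π(i+1)) is a uniformly random ordered pair of distinct values from {1, …, 282}; by symmetry P[π(i) > π(i+1)] = 1/2.
By linearity: E[X] = 281 · (1/2) = (282 − 1) · (1/2) = 281/2 ≈ 140.500000.

E[X] = 281/2 = 140.500000.


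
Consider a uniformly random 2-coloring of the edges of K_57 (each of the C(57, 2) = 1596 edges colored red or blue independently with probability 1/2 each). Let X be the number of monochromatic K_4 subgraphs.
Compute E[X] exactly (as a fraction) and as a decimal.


Let X = Σ_S X_S over the C(57, 4) = 395010 subsets S of size 4, where X_S = 1 if the K_4 on S is monochromatic.
For a fixed S, the K_4 on S has C(4, 2) = 6 edges. P[all 6 edges red] = (1/2)^6, and likewise for blue, so P[monochromatic] = 2·(1/2)^6 = 2^{1 − 6} = 1/32.
By linearity: E[X] = C(57, 4) · 2^{1 − 6} = 395010 · 1/32 = 197505/16.
Numerically: E[X] ≈ 12344.06250.

E[X] = C(57,4)·2^(1−C(4,2)) = 197505/16 ≈ 12344.06250.


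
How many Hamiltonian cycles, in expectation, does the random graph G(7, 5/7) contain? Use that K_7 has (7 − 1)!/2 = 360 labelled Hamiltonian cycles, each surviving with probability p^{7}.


K_7 has (7 − 1)!/2 = 360 labelled Hamiltonian cycles.
For each such Hamiltonian cycle H, let X_H = 1 if all 7 edges of H are present in G. Then P[X_H = 1] = p^{7} = (5/7)^{7} = 78125/823543.
By linearity: E[X] = Σ_H E[X_H] = 360 · p^{7} = 360 · 78125/823543 = 28125000/823543.
Numerically: E[X] ≈ 34.2.

E[X] = 360 · (5/7)^{7} = 28125000/823543 ≈ 34.2.


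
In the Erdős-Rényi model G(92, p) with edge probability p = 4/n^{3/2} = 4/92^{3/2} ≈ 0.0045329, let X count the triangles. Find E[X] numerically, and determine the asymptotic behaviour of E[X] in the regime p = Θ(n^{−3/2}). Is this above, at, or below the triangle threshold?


Number of potential triangles: C(92, 3) = 125580.
Each occurs with probability p³ ≈ (0.0045329)³ ≈ 9.3139682e-08.
By linearity: E[X] = C(92, 3)·p³ ≈ 125580 · 9.3139682e-08 ≈ 0.01170.
Since α = 3/2 > 1, p = c/n^{3/2} = o(1/n) is below the triangle threshold p ~ 1/n. Asymptotically E[X] ~ (c³/6)·n^{3(1−α)} = (4³/6)·n^{-1.5} → 0, so by Markov's inequality G has no triangles w.h.p.

E[X] ≈ 0.01170; in regime p = Θ(1/n^{3/2}) E[X] tends to 0 (below the triangle threshold p ~ 1/n).


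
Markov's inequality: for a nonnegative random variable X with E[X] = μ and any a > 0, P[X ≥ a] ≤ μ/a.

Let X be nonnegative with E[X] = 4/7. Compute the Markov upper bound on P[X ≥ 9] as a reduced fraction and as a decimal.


μ = E[X] = 4/7, a = 9.
Markov: P[X ≥ 9] ≤ μ/a = (4/7)/9 = 4/63.
Numerically: ≈ 0.0635.
(Since a = 9 > μ = 0.5714, the bound 4/63 is < 1 and informative.)

P[X ≥ 9] ≤ 4/63 ≈ 0.0635.


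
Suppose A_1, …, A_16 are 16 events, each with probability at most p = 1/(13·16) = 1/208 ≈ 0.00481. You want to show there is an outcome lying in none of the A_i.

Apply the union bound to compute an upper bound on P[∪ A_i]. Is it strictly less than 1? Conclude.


Union bound: P[∪_{i=1}^{16} A_i] ≤ Σ_i P[A_i] ≤ 16·p = 16·(1/208) = 1/13.
Numerically: 1/13 ≈ 0.07692.
Is 1/13 < 1? YES.
Since P[∪ A_i] ≤ 1/13 < 1, the complement has P[∩ A_i^c] ≥ 1 − 1/13 = 12/13 > 0, so some outcome avoids every A_i.

16·p = 1/13 ≈ 0.07692; existence CERTIFIED by the union bound.


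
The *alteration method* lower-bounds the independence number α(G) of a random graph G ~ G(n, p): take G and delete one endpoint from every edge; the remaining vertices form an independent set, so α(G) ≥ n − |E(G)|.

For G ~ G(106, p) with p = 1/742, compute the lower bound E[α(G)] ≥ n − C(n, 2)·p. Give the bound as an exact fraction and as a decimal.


E[|E(G)|] = C(106, 2)·p = 5565 · (1/742) = 15/2.
E[α(G)] ≥ n − E[|E(G)|] = 106 − 15/2 = 197/2.
Numerically: ≈ 98.5000.
(This is only a lower bound; the true E[α(G)] may be larger.)

E[α(G)] ≥ 197/2 ≈ 98.5000.


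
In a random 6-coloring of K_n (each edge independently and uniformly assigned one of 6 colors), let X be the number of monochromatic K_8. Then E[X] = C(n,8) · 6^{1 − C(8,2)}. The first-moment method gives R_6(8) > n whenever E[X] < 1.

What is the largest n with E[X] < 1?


We need C(n, 8) · 6^{1 − 28} < 1, i.e. C(n, 8) < 6^{28 − 1} = 1023490369077469249536.
Check values of n near the boundary:
  n = 1590: C(1590, 8) = 995397314198933813310; 995397314198933813310 < 1023490369077469249536? YES
  n = 1591: C(1591, 8) = 1000427749141189953870; 1000427749141189953870 < 1023490369077469249536? YES
  n = 1592: C(1592, 8) = 1005480414540892933435; 1005480414540892933435 < 1023490369077469249536? YES
  n = 1593: C(1593, 8) = 1010555394551193970323; 1010555394551193970323 < 1023490369077469249536? YES
  n = 1594: C(1594, 8) = 1015652773590544255167; 1015652773590544255167 < 1023490369077469249536? YES
  n = 1595: C(1595, 8) = 1020772636343363633895; 1020772636343363633895 < 1023490369077469249536? YES
  n = 1596: C(1596, 8) = 1025915067760710553965; 1025915067760710553965 < 1023490369077469249536? NO
The largest n with C(n, 8) < 1023490369077469249536 is n = 1595 (where E[X] = 113419181815929292655/113721152119718805504 ≈ 0.99734). Hence R_6(8) > 1595, i.e. R_6(8) ≥ 1596.

Largest n = 1595; hence R_6(8) > 1595.


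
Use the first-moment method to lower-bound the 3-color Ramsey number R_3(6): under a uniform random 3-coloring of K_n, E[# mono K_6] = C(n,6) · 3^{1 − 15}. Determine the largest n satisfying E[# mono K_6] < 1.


We need C(n, 6) · 3^{1 − 15} < 1, i.e. C(n, 6) < 3^{15 − 1} = 4782969.
Check values of n near the boundary:
  n = 36: C(36, 6) = 1947792; 1947792 < 4782969? YES
  n = 37: C(37, 6) = 2324784; 2324784 < 4782969? YES
  n = 38: C(38, 6) = 2760681; 2760681 < 4782969? YES
  n = 39: C(39, 6) = 3262623; 3262623 < 4782969? YES
  n = 40: C(40, 6) = 3838380; 3838380 < 4782969? YES
  n = 41: C(41, 6) = 4496388; 4496388 < 4782969? YES
  n = 42: C(42, 6) = 5245786; 5245786 < 4782969? NO
  n = 43: C(43, 6) = 6096454; 6096454 < 4782969? NO
The largest n with C(n, 6) < 4782969 is n = 41 (where E[X] = 1498796/1594323 ≈ 0.940083). Hence R_3(6) > 41, i.e. R_3(6) ≥ 42.

Largest n = 41; hence R_3(6) > 41.


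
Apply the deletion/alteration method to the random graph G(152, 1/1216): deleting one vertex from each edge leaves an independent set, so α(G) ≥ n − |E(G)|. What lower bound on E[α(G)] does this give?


E[|E(G)|] = C(152, 2)·p = 11476 · (1/1216) = 151/16.
E[α(G)] ≥ n − E[|E(G)|] = 152 − 151/16 = 2281/16.
Numerically: ≈ 142.562500.
(This is only a lower bound; the true E[α(G)] may be larger.)

E[α(G)] ≥ 2281/16 ≈ 142.562500.


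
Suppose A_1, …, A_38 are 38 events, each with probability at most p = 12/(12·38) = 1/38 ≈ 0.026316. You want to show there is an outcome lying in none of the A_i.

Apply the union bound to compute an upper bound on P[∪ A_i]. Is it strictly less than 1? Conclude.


Union bound: P[∪_{i=1}^{38} A_i] ≤ Σ_i P[A_i] ≤ 38·p = 38·(1/38) = 1.
Numerically: 1 ≈ 1.000000.
Is 1 < 1? NO.
Since the bound 1 is ≥ 1, the union bound is uninformative here; it does NOT by itself certify existence.

38·p = 1 ≈ 1.000000; existence NOT certified by the union bound.


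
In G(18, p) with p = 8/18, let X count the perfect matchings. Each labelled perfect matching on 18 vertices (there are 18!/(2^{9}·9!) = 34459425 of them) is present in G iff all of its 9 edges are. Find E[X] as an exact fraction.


K_18 has 18!/(2^{9}·9!) = 34459425 labelled perfect matchings.
For each such perfect matching H, let X_H = 1 if all 9 edges of H are present in G. Then P[X_H = 1] = p^{9} = (4/9)^{9} = 262144/387420489.
By linearity: E[X] = Σ_H E[X_H] = 34459425 · p^{9} = 34459425 · 262144/387420489 = 111522611200/4782969.
Numerically: E[X] ≈ 23317.

E[X] = 34459425 · (4/9)^{9} = 111522611200/4782969 ≈ 23317.


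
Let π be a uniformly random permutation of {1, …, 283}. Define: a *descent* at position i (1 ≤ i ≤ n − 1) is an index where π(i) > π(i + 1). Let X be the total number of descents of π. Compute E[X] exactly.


Write X = Σ X_I over i = 1, …, 282, with X_I the indicator of one descent.
There are 282 indicators.
For each fixed i, the pair (π(i), π(i+1)) is a uniformly random ordered pair of distinct values from {1, …, 283}; by symmetry P[π(i) > π(i+1)] = 1/2.
By linearity: E[X] = 282 · (1/2) = (283 − 1) · (1/2) = 141 ≈ 141.00000.

E[X] = 141 = 141.00000.


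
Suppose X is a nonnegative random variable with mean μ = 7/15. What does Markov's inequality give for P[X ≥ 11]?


μ = E[X] = 7/15, a = 11.
Markov: P[X ≥ 11] ≤ μ/a = (7/15)/11 = 7/165.
Numerically: ≈ 0.04242.
(Since a = 11 > μ = 0.46667, the bound 7/165 is < 1 and informative.)

P[X ≥ 11] ≤ 7/165 ≈ 0.04242.


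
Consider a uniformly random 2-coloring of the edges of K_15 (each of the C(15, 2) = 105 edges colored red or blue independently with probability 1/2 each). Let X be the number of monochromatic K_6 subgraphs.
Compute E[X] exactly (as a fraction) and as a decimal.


Let X = Σ_S X_S over the C(15, 6) = 5005 subsets S of size 6, where X_S = 1 if the K_6 on S is monochromatic.
For a fixed S, the K_6 on S has C(6, 2) = 15 edges. P[all 15 edges red] = (1/2)^15, and likewise for blue, so P[monochromatic] = 2·(1/2)^15 = 2^{1 − 15} = 1/16384.
By linearity: E[X] = C(15, 6) · 2^{1 − 15} = 5005 · 1/16384 = 5005/16384.
Numerically: E[X] ≈ 0.305481.

E[X] = C(15,6)·2^(1−C(6,2)) = 5005/16384 ≈ 0.305481.


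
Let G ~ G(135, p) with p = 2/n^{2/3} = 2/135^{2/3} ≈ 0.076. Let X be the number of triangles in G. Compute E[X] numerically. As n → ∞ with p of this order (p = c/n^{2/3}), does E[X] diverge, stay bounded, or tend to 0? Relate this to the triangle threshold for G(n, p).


Number of potential triangles: C(135, 3) = 400995.
Each occurs with probability p³ ≈ (0.076)³ ≈ 4.38957e-04.
By linearity: E[X] = C(135, 3)·p³ ≈ 400995 · 4.38957e-04 ≈ 176.020.
Since α = 2/3 < 1, p = c/n^{2/3} ≫ 1/n is above the triangle threshold p ~ 1/n. Asymptotically E[X] ~ (c³/6)·n^{3(1−α)} = (2³/6)·n^{1} → ∞; triangles are abundant w.h.p.

E[X] ≈ 176.020; in regime p = Θ(1/n^{2/3}) E[X] diverges (above the triangle threshold p ~ 1/n).


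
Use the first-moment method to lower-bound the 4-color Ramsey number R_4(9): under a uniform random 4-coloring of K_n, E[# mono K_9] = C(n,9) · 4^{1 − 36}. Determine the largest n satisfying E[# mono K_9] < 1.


We need C(n, 9) · 4^{1 − 36} < 1, i.e. C(n, 9) < 4^{36 − 1} = 1180591620717411303424.
Check values of n near the boundary:
  n = 913: C(913, 9) = 1167605542753639808390; 1167605542753639808390 < 1180591620717411303424? YES
  n = 914: C(914, 9) = 1179217089587653905932; 1179217089587653905932 < 1180591620717411303424? YES
  n = 915: C(915, 9) = 1190931166636537885130; 1190931166636537885130 < 1180591620717411303424? NO
  n = 916: C(916, 9) = 1202748565202942340440; 1202748565202942340440 < 1180591620717411303424? NO
  n = 917: C(917, 9) = 1214670081818390006810; 1214670081818390006810 < 1180591620717411303424? NO
The largest n with C(n, 9) < 1180591620717411303424 is n = 914 (where E[X] = 294804272396913476483/295147905179352825856 ≈ 0.999). Hence R_4(9) > 914, i.e. R_4(9) ≥ 915.

Largest n = 914; hence R_4(9) > 914.


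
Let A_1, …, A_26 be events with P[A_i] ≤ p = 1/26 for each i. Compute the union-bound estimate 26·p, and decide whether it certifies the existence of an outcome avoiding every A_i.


Union bound: P[∪_{i=1}^{26} A_i] ≤ Σ_i P[A_i] ≤ 26·p = 26·(1/26) = 1.
Numerically: 1 ≈ 1.000000.
Is 1 < 1? NO.
Since the bound 1 is ≥ 1, the union bound is uninformative here; it does NOT by itself certify existence.

26·p = 1 ≈ 1.000000; existence NOT certified by the union bound.


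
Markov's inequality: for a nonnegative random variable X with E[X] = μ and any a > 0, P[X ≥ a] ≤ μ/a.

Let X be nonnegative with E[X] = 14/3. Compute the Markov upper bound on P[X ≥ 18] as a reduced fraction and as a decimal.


μ = E[X] = 14/3, a = 18.
Markov: P[X ≥ 18] ≤ μ/a = (14/3)/18 = 7/27.
Numerically: ≈ 0.259259.
(Since a = 18 > μ = 4.666667, the bound 7/27 is < 1 and informative.)

P[X ≥ 18] ≤ 7/27 ≈ 0.259259.


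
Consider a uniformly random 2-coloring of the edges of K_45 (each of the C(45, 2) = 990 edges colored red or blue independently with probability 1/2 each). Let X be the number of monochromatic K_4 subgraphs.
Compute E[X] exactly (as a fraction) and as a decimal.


Let X = Σ_S X_S over the C(45, 4) = 148995 subsets S of size 4, where X_S = 1 if the K_4 on S is monochromatic.
For a fixed S, the K_4 on S has C(4, 2) = 6 edges. P[all 6 edges red] = (1/2)^6, and likewise for blue, so P[monochromatic] = 2·(1/2)^6 = 2^{1 − 6} = 1/32.
Summing: E[X] = C(45, 4) · 2^{1 − 6} = 148995 · 1/32 = 148995/32.
Numerically: E[X] ≈ 4656.0938.

E[X] = C(45,4)·2^(1−C(4,2)) = 148995/32 ≈ 4656.0938.


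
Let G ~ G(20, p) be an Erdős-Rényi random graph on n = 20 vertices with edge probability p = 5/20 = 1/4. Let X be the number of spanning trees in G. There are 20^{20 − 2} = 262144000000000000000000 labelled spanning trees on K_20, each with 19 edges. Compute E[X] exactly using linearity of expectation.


K_20 has 20^{20 − 2} = 262144000000000000000000 labelled spanning trees.
For each such spanning tree H, let X_H = 1 if all 19 edges of H are present in G. Then P[X_H = 1] = p^{19} = (1/4)^{19} = 1/274877906944.
By linearity of expectation: E[X] = Σ_H E[X_H] = 262144000000000000000000 · p^{19} = 262144000000000000000000 · 1/274877906944 = 3814697265625/4.
Numerically: E[X] ≈ 9.537e+11.

E[X] = 262144000000000000000000 · (1/4)^{19} = 3814697265625/4 ≈ 9.537e+11.


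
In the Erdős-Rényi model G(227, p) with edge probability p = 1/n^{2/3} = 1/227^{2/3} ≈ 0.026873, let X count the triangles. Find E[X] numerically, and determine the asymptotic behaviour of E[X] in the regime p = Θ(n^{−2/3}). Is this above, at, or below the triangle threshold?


Number of potential triangles: C(227, 3) = 1923825.
Each occurs with probability p³ ≈ (0.026873)³ ≈ 1.94065478e-05.
By linearity: E[X] = C(227, 3)·p³ ≈ 1923825 · 1.94065478e-05 ≈ 37.334802.
Since α = 2/3 < 1, p = c/n^{2/3} ≫ 1/n is above the triangle threshold p ~ 1/n. Asymptotically E[X] ~ (c³/6)·n^{3(1−α)} = (1³/6)·n^{1} → ∞; triangles are abundant w.h.p.

E[X] ≈ 37.334802; in regime p = Θ(1/n^{2/3}) E[X] diverges (above the triangle threshold p ~ 1/n).


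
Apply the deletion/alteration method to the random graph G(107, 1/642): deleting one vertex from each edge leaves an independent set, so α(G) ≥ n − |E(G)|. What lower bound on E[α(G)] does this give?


E[|E(G)|] = C(107, 2)·p = 5671 · (1/642) = 53/6.
E[α(G)] ≥ n − E[|E(G)|] = 107 − 53/6 = 589/6.
Numerically: ≈ 98.167.
(This is only a lower bound; the true E[α(G)] may be larger.)

E[α(G)] ≥ 589/6 ≈ 98.167.


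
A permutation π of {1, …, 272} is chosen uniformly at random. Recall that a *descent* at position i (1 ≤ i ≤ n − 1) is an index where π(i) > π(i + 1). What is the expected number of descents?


Write X = Σ X_I over i = 1, …, 271, with X_I the indicator of one descent.
There are 271 indicators.
For each fixed i, the pair (π(i), π(i+1)) is a uniformly random ordered pair of distinct values from {1, …, 272}; by symmetry P[π(i) > π(i+1)] = 1/2.
By linearity: E[X] = 271 · (1/2) = (272 − 1) · (1/2) = 271/2 ≈ 135.5000.

E[X] = 271/2 = 135.5000.


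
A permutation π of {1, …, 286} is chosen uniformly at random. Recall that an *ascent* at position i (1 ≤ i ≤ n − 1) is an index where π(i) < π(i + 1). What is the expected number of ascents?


Write X = Σ X_I over i = 1, …, 285, with X_I the indicator of one ascent.
There are 285 indicators.
For each fixed i, the pair (π(i), π(i+1)) is a uniformly random ordered pair of distinct values from {1, …, 286}; by symmetry P[π(i) < π(i+1)] = 1/2.
By linearity: E[X] = 285 · (1/2) = (286 − 1) · (1/2) = 285/2 ≈ 142.5000.

E[X] = 285/2 = 142.5000.


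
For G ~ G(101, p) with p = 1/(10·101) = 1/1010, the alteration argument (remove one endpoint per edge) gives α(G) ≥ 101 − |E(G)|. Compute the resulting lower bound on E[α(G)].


E[|E(G)|] = C(101, 2)·p = 5050 · (1/1010) = 5.
E[α(G)] ≥ n − E[|E(G)|] = 101 − 5 = 96.
Numerically: ≈ 96.000.
(This is only a lower bound; the true E[α(G)] may be larger.)

E[α(G)] ≥ 96 ≈ 96.000.


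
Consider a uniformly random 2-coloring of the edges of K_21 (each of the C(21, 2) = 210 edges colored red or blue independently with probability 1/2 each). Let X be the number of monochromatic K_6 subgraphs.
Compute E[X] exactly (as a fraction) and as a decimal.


Let X = Σ_S X_S over the C(21, 6) = 54264 subsets S of size 6, where X_S = 1 if the K_6 on S is monochromatic.
For a fixed S, the K_6 on S has C(6, 2) = 15 edges. P[all 15 edges red] = (1/2)^15, and likewise for blue, so P[monochromatic] = 2·(1/2)^15 = 2^{1 − 15} = 1/16384.
By linearity: E[X] = C(21, 6) · 2^{1 − 15} = 54264 · 1/16384 = 6783/2048.
Numerically: E[X] ≈ 3.312.

E[X] = C(21,6)·2^(1−C(6,2)) = 6783/2048 ≈ 3.312.


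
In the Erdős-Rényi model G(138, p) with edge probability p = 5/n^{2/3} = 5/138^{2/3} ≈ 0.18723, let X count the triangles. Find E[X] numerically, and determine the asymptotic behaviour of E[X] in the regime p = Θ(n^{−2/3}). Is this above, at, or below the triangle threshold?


Number of potential triangles: C(138, 3) = 428536.
Each occurs with probability p³ ≈ (0.18723)³ ≈ 6.5637471e-03.
By linearity: E[X] = C(138, 3)·p³ ≈ 428536 · 6.5637471e-03 ≈ 2812.80193.
Since α = 2/3 < 1, p = c/n^{2/3} ≫ 1/n is above the triangle threshold p ~ 1/n. Asymptotically E[X] ~ (c³/6)·n^{3(1−α)} = (5³/6)·n^{1} → ∞; triangles are abundant w.h.p.

E[X] ≈ 2812.80193; in regime p = Θ(1/n^{2/3}) E[X] diverges (above the triangle threshold p ~ 1/n).


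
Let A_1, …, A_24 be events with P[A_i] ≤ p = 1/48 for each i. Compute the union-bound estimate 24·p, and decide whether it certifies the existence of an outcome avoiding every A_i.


Union bound: P[∪_{i=1}^{24} A_i] ≤ Σ_i P[A_i] ≤ 24·p = 24·(1/48) = 1/2.
Numerically: 1/2 ≈ 0.50000.
Is 1/2 < 1? YES.
Since P[∪ A_i] ≤ 1/2 < 1, the complement has P[∩ A_i^c] ≥ 1 − 1/2 = 1/2 > 0, so some outcome avoids every A_i.

24·p = 1/2 ≈ 0.50000; existence CERTIFIED by the union bound.


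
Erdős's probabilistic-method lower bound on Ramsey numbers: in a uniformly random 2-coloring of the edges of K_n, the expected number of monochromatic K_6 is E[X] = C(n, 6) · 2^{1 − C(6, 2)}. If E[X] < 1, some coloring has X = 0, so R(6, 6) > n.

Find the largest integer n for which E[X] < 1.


We need C(n, 6) · 2^{1 − 15} < 1, i.e. C(n, 6) < 2^{15 − 1} = 16384.
Check values of n near the boundary:
  n = 11: C(11, 6) = 462; 462 < 16384? YES
  n = 12: C(12, 6) = 924; 924 < 16384? YES
  n = 13: C(13, 6) = 1716; 1716 < 16384? YES
  n = 14: C(14, 6) = 3003; 3003 < 16384? YES
  n = 15: C(15, 6) = 5005; 5005 < 16384? YES
  n = 16: C(16, 6) = 8008; 8008 < 16384? YES
  n = 17: C(17, 6) = 12376; 12376 < 16384? YES
  n = 18: C(18, 6) = 18564; 18564 < 16384? NO
  n = 19: C(19, 6) = 27132; 27132 < 16384? NO
  n = 20: C(20, 6) = 38760; 38760 < 16384? NO
The largest n with C(n, 6) < 16384 is n = 17 (where E[X] = 1547/2048 ≈ 0.755371). Hence R(6, 6) > 17, i.e. R(6, 6) ≥ 18.

Largest n = 17; hence R(6, 6) > 17.


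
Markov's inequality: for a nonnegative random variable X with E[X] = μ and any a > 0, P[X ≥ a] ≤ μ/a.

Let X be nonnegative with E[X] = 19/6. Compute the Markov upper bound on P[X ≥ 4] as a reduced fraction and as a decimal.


μ = E[X] = 19/6, a = 4.
Markov: P[X ≥ 4] ≤ μ/a = (19/6)/4 = 19/24.
Numerically: ≈ 0.792.
(Since a = 4 > μ = 3.167, the bound 19/24 is < 1 and informative.)

P[X ≥ 4] ≤ 19/24 ≈ 0.792.


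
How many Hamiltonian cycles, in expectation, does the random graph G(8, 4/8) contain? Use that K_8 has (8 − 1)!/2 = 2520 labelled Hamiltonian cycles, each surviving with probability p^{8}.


K_8 has (8 − 1)!/2 = 2520 labelled Hamiltonian cycles.
For each such Hamiltonian cycle H, let X_H = 1 if all 8 edges of H are present in G. Then P[X_H = 1] = p^{8} = (1/2)^{8} = 1/256.
By linearity of expectation: E[X] = Σ_H E[X_H] = 2520 · p^{8} = 2520 · 1/256 = 315/32.
Numerically: E[X] ≈ 9.84.

E[X] = 2520 · (1/2)^{8} = 315/32 ≈ 9.84.


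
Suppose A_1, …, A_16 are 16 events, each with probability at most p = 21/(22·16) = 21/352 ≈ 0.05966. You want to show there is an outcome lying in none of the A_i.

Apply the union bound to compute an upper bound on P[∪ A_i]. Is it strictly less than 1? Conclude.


Union bound: P[∪_{i=1}^{16} A_i] ≤ Σ_i P[A_i] ≤ 16·p = 16·(21/352) = 21/22.
Numerically: 21/22 ≈ 0.95455.
Is 21/22 < 1? YES.
Since P[∪ A_i] ≤ 21/22 < 1, the complement has P[∩ A_i^c] ≥ 1 − 21/22 = 1/22 > 0, so some outcome avoids every A_i.

16·p = 21/22 ≈ 0.95455; existence CERTIFIED by the union bound.


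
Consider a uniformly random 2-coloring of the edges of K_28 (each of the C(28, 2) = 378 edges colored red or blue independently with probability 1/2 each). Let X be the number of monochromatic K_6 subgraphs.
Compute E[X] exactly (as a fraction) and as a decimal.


Let X = Σ_S X_S over the C(28, 6) = 376740 subsets S of size 6, where X_S = 1 if the K_6 on S is monochromatic.
For a fixed S, the K_6 on S has C(6, 2) = 15 edges. P[all 15 edges red] = (1/2)^15, and likewise for blue, so P[monochromatic] = 2·(1/2)^15 = 2^{1 − 15} = 1/16384.
Summing: E[X] = C(28, 6) · 2^{1 − 15} = 376740 · 1/16384 = 94185/4096.
Numerically: E[X] ≈ 22.994.

E[X] = C(28,6)·2^(1−C(6,2)) = 94185/4096 ≈ 22.994.


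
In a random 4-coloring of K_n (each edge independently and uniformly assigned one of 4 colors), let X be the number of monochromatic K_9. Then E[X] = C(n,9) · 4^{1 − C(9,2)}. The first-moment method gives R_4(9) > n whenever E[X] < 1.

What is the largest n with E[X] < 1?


We need C(n, 9) · 4^{1 − 36} < 1, i.e. C(n, 9) < 4^{36 − 1} = 1180591620717411303424.
Check values of n near the boundary:
  n = 908: C(908, 9) = 1111058428637338083100; 1111058428637338083100 < 1180591620717411303424? YES
  n = 909: C(909, 9) = 1122169012923711463931; 1122169012923711463931 < 1180591620717411303424? YES
  n = 910: C(910, 9) = 1133378248346922788210; 1133378248346922788210 < 1180591620717411303424? YES
  n = 911: C(911, 9) = 1144686900492291197405; 1144686900492291197405 < 1180591620717411303424? YES
  n = 912: C(912, 9) = 1156095740032081475120; 1156095740032081475120 < 1180591620717411303424? YES
  n = 913: C(913, 9) = 1167605542753639808390; 1167605542753639808390 < 1180591620717411303424? YES
  n = 914: C(914, 9) = 1179217089587653905932; 1179217089587653905932 < 1180591620717411303424? YES
  n = 915: C(915, 9) = 1190931166636537885130; 1190931166636537885130 < 1180591620717411303424? NO
  n = 916: C(916, 9) = 1202748565202942340440; 1202748565202942340440 < 1180591620717411303424? NO
The largest n with C(n, 9) < 1180591620717411303424 is n = 914 (where E[X] = 294804272396913476483/295147905179352825856 ≈ 0.99884). Hence R_4(9) > 914, i.e. R_4(9) ≥ 915.

Largest n = 914; hence R_4(9) > 914.


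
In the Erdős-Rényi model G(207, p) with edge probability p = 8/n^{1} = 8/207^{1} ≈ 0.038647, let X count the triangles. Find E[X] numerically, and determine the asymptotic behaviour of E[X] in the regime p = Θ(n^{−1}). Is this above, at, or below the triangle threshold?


Number of potential triangles: C(207, 3) = 1456935.
Each occurs with probability p³ ≈ (0.038647)³ ≈ 5.7724333e-05.
By linearity: E[X] = C(207, 3)·p³ ≈ 1456935 · 5.7724333e-05 ≈ 84.10060.
Here α = 1, so p = 8/n is exactly at the triangle threshold p ~ 1/n. Asymptotically E[X] → c³/6 = 8³/6 = 256/3 ≈ 85.33333, a bounded constant. In this regime the triangle count is asymptotically Poisson(c³/6).

E[X] ≈ 84.10060; in regime p = Θ(1/n^{1}) E[X] stays bounded (at the triangle threshold p ~ 1/n).


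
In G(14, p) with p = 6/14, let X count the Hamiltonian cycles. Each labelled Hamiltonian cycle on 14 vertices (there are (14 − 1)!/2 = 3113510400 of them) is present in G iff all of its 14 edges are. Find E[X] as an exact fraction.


K_14 has (14 − 1)!/2 = 3113510400 labelled Hamiltonian cycles.
For each such Hamiltonian cycle H, let X_H = 1 if all 14 edges of H are present in G. Then P[X_H = 1] = p^{14} = (3/7)^{14} = 4782969/678223072849.
By linearity: E[X] = Σ_H E[X_H] = 3113510400 · p^{14} = 3113510400 · 4782969/678223072849 = 2127403389196800/96889010407.
Numerically: E[X] ≈ 2.2e+04.

E[X] = 3113510400 · (3/7)^{14} = 2127403389196800/96889010407 ≈ 2.2e+04.


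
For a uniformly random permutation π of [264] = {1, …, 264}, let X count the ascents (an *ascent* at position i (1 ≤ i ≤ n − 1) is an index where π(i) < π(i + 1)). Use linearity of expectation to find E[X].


Write X = Σ X_I over i = 1, …, 263, with X_I the indicator of one ascent.
There are 263 indicators.
For each fixed i, the pair (π(i), π(i+1)) is a uniformly random ordered pair of distinct values from {1, …, 264}; by symmetry P[π(i) < π(i+1)] = 1/2.
By linearity: E[X] = 263 · (1/2) = (264 − 1) · (1/2) = 263/2 ≈ 131.5000.

E[X] = 263/2 = 131.5000.


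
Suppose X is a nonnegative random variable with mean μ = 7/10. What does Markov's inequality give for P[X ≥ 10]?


μ = E[X] = 7/10, a = 10.
Markov: P[X ≥ 10] ≤ μ/a = (7/10)/10 = 7/100.
Numerically: ≈ 0.07000.
(Since a = 10 > μ = 0.70000, the bound 7/100 is < 1 and informative.)

P[X ≥ 10] ≤ 7/100 ≈ 0.07000.
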